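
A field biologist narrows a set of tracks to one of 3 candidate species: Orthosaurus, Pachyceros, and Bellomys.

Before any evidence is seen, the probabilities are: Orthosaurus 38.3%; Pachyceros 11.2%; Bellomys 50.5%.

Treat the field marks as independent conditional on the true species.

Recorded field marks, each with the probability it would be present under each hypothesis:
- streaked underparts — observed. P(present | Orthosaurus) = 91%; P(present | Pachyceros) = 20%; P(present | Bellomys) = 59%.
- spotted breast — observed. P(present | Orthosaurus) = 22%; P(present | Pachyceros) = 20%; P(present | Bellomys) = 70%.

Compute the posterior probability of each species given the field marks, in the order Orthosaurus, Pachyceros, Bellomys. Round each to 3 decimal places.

By Bayes' rule with conditional independence, the unnormalized weight for each hypothesis is prior × ∏ likelihoods:
  Orthosaurus: 0.383 × 0.91 × 0.22 = 0.076677
  Pachyceros: 0.112 × 0.20 × 0.20 = 0.00448
  Bellomys: 0.505 × 0.59 × 0.70 = 0.20856
Normalizing constant Z = 0.076677 + 0.00448 + 0.20856 = 0.28972.
P(Orthosaurus | evidence) = 0.076677 / 0.28972 ≈ 0.265
P(Pachyceros | evidence) = 0.00448 / 0.28972 ≈ 0.015
P(Bellomys | evidence) = 0.20856 / 0.28972 ≈ 0.720

0.265, 0.015, 0.720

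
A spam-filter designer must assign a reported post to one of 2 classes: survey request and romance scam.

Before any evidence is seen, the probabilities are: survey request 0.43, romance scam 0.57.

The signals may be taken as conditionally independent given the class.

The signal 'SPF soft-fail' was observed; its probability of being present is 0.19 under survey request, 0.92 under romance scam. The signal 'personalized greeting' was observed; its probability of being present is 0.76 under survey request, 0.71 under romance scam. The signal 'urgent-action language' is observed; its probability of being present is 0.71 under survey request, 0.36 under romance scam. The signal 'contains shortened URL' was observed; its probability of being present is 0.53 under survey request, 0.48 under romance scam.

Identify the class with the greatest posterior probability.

By Bayes' rule with conditional independence, the unnormalized weight for each hypothesis is prior × ∏ likelihoods:
  survey request: 0.43 × 0.19 × 0.76 × 0.71 × 0.53 = 0.023365
  romance scam: 0.57 × 0.92 × 0.71 × 0.36 × 0.48 = 0.064338
The unnormalized weights sum to 0.087703.
P(survey request | evidence) ≈ 0.023365 / 0.087703 ≈ 0.266
P(romance scam | evidence) ≈ 0.064338 / 0.087703 ≈ 0.734
The largest is 0.734, so romance scam is most probable.

romance scam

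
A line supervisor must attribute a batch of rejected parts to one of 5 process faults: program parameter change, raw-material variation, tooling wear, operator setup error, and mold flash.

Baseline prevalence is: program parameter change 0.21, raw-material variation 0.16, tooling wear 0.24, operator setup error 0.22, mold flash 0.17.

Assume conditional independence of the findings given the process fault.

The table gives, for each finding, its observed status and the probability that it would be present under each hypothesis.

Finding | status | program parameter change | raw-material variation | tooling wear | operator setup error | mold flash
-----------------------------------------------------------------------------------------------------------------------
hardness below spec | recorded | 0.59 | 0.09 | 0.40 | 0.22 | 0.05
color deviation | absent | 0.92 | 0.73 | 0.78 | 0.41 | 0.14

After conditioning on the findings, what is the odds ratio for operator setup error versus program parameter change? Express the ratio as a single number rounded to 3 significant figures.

2.88

Posterior odds equal prior odds times the likelihood ratio; only the two competing hypotheses matter (using 1 − P(present | H) for each absent finding).
  operator setup error: 0.22 × 0.22 × (1 − 0.41) = 0.028556
  program parameter change: 0.21 × 0.59 × (1 − 0.92) = 0.009912
Odds(operator setup error : program parameter change) = 0.028556 / 0.009912 ≈ 2.88.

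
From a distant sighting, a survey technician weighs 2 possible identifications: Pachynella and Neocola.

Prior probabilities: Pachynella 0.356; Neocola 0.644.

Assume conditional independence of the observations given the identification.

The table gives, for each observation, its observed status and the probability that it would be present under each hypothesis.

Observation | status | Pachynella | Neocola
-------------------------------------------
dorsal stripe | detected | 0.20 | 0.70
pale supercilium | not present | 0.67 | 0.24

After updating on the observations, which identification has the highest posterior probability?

Neocola

For each hypothesis, the unnormalized posterior weight is prior × product of the observation likelihoods (using 1 − P(present | H) for each absent observation):
  Pachynella: 0.356 × 0.20 × (1 − 0.67) = 0.023496
  Neocola: 0.644 × 0.70 × (1 − 0.24) = 0.34261
Marginal likelihood of the evidence = 0.3661.
P(Pachynella | evidence) ≈ 0.023496 / 0.3661 ≈ 0.064
P(Neocola | evidence) ≈ 0.34261 / 0.3661 ≈ 0.936
The largest is 0.936, so Neocola is most probable.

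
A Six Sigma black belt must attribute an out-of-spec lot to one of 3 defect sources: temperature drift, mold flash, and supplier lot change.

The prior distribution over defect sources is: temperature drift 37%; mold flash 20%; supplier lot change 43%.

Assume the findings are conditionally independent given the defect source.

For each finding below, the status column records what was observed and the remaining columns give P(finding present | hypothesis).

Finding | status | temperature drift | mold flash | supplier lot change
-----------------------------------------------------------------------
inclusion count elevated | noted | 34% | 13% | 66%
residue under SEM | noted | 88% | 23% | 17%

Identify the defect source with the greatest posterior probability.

By Bayes' rule with conditional independence, the unnormalized weight for each hypothesis is prior × ∏ likelihoods:
  temperature drift: 0.37 × 0.34 × 0.88 = 0.1107
  mold flash: 0.20 × 0.13 × 0.23 = 0.00598
  supplier lot change: 0.43 × 0.66 × 0.17 = 0.048246
Marginal likelihood of the evidence = 0.16493.
P(temperature drift | evidence) ≈ 0.1107 / 0.16493 ≈ 0.671
P(mold flash | evidence) ≈ 0.00598 / 0.16493 ≈ 0.036
P(supplier lot change | evidence) ≈ 0.048246 / 0.16493 ≈ 0.293
The largest is 0.671, so temperature drift is most probable.

temperature drift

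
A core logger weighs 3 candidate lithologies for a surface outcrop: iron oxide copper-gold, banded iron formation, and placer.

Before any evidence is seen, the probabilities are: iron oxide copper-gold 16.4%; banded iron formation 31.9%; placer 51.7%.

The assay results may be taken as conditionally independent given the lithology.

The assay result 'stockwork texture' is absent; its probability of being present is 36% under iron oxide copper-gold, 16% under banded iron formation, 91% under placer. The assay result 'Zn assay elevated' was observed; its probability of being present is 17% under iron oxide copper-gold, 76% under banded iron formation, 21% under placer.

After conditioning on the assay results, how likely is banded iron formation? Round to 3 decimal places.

0.881

By Bayes' rule with conditional independence, the unnormalized weight for each hypothesis is prior × ∏ likelihoods (using 1 − P(present | H) for each absent assay result):
  iron oxide copper-gold: 0.164 × (1 − 0.36) × 0.17 = 0.017843
  banded iron formation: 0.319 × (1 − 0.16) × 0.76 = 0.20365
  placer: 0.517 × (1 − 0.91) × 0.21 = 0.0097713
Marginal likelihood of the evidence = 0.23126.
P(banded iron formation | evidence) = 0.20365 / 0.23126 ≈ 0.881.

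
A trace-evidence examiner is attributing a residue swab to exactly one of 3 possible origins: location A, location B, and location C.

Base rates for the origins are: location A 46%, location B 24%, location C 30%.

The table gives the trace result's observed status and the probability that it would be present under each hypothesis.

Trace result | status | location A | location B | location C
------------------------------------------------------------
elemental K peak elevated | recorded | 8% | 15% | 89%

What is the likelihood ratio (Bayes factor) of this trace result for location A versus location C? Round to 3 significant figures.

0.0899

The Bayes factor is the ratio of the two likelihoods.
  location A: 0.08
  location C: 0.89
Bayes factor = 0.08 / 0.89 ≈ 0.0899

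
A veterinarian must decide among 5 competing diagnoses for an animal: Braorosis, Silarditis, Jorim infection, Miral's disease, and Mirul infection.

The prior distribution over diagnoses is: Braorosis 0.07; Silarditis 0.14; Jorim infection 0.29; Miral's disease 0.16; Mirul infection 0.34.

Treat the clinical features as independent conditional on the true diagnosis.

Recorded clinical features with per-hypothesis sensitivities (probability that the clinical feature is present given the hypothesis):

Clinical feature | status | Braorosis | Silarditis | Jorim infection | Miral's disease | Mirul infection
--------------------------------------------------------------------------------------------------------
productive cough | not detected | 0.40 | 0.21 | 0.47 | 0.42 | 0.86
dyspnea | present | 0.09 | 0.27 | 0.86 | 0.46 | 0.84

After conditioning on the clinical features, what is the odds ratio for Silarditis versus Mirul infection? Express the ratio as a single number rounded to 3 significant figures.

Posterior odds equal prior odds times the likelihood ratio; only the two competing hypotheses matter (using 1 − P(present | H) for each absent clinical feature).
  Silarditis: 0.14 × (1 − 0.21) × 0.27 = 0.029862
  Mirul infection: 0.34 × (1 − 0.86) × 0.84 = 0.039984
Odds(Silarditis : Mirul infection) = 0.029862 / 0.039984 ≈ 0.747.

0.747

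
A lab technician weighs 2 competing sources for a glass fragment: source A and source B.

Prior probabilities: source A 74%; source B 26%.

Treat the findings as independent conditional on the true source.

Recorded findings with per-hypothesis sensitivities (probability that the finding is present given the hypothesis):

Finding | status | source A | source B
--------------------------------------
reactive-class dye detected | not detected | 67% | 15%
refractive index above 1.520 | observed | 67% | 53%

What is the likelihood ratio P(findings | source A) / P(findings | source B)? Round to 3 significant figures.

0.491

Take the product of per-finding likelihoods under each hypothesis (using 1 − P(present | H) for each absent finding), then divide.
  source A: (1 − 0.67) × 0.67 = 0.2211
  source B: (1 − 0.15) × 0.53 = 0.4505
Bayes factor = 0.2211 / 0.4505 ≈ 0.491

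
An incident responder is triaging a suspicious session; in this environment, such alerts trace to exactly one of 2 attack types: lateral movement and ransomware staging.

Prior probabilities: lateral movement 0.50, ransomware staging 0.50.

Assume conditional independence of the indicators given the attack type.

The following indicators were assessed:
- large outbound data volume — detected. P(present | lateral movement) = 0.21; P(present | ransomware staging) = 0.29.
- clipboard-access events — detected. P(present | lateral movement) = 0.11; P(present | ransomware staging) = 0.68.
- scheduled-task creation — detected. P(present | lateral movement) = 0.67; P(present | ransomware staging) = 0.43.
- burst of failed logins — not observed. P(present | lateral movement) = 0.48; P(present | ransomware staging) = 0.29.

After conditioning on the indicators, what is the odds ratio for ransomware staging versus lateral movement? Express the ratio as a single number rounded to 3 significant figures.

7.48

The normalizing constant cancels in an odds ratio, so compute prior × likelihood for the two hypotheses only (using 1 − P(present | H) for each absent indicator):
  ransomware staging: 0.50 × 0.29 × 0.68 × 0.43 × (1 − 0.29) = 0.030103
  lateral movement: 0.50 × 0.21 × 0.11 × 0.67 × (1 − 0.48) = 0.004024
Odds(ransomware staging : lateral movement) = 0.030103 / 0.004024 ≈ 7.48.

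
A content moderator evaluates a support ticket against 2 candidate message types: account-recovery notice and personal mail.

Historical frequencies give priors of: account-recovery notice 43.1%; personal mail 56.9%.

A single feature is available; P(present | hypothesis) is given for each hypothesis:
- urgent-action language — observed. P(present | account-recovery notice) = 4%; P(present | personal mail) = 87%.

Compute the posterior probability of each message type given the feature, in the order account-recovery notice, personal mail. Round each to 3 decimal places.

Multiply each prior by the likelihood of the feature:
  account-recovery notice: 0.431 × 0.04 = 0.01724
  personal mail: 0.569 × 0.87 = 0.49503
The unnormalized weights sum to 0.51227.
P(account-recovery notice | evidence) = 0.01724 / 0.51227 ≈ 0.034
P(personal mail | evidence) = 0.49503 / 0.51227 ≈ 0.966

0.034, 0.966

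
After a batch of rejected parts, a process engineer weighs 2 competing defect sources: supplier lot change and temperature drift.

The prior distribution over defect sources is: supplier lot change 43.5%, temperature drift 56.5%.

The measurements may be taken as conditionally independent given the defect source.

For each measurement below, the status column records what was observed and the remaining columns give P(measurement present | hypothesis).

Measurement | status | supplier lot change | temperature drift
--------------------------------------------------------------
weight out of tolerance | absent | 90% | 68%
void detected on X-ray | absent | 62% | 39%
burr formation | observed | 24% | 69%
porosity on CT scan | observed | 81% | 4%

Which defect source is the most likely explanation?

For each hypothesis, the unnormalized posterior weight is prior × product of the measurement likelihoods (using 1 − P(present | H) for each absent measurement):
  supplier lot change: 0.435 × (1 − 0.90) × (1 − 0.62) × 0.24 × 0.81 = 0.0032134
  temperature drift: 0.565 × (1 − 0.68) × (1 − 0.39) × 0.69 × 0.04 = 0.0030439
Normalizing constant Z = 0.0032134 + 0.0030439 = 0.0062574.
P(supplier lot change | evidence) ≈ 0.0032134 / 0.0062574 ≈ 0.514
P(temperature drift | evidence) ≈ 0.0030439 / 0.0062574 ≈ 0.486
The largest is 0.514, so supplier lot change is most probable.

supplier lot change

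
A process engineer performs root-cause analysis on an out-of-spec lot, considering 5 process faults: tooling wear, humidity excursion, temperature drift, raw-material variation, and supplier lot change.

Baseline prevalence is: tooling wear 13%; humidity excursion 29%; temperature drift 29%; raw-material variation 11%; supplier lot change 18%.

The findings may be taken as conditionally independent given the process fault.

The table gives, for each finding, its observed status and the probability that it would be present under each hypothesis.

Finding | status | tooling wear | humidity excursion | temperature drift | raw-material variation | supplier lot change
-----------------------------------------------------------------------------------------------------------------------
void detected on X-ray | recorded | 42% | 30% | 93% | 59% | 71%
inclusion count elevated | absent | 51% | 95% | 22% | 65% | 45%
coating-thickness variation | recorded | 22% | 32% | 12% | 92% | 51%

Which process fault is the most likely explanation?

supplier lot change

For each hypothesis, the unnormalized posterior weight is prior × product of the finding likelihoods (using 1 − P(present | H) for each absent finding):
  tooling wear: 0.13 × 0.42 × (1 − 0.51) × 0.22 = 0.0058859
  humidity excursion: 0.29 × 0.30 × (1 − 0.95) × 0.32 = 0.001392
  temperature drift: 0.29 × 0.93 × (1 − 0.22) × 0.12 = 0.025244
  raw-material variation: 0.11 × 0.59 × (1 − 0.65) × 0.92 = 0.020898
  supplier lot change: 0.18 × 0.71 × (1 − 0.45) × 0.51 = 0.035848
Normalizing constant Z = 0.0058859 + 0.001392 + 0.025244 + 0.020898 + 0.035848 = 0.089267.
P(tooling wear | evidence) ≈ 0.0058859 / 0.089267 ≈ 0.066
P(humidity excursion | evidence) ≈ 0.001392 / 0.089267 ≈ 0.016
P(temperature drift | evidence) ≈ 0.025244 / 0.089267 ≈ 0.283
P(raw-material variation | evidence) ≈ 0.020898 / 0.089267 ≈ 0.234
P(supplier lot change | evidence) ≈ 0.035848 / 0.089267 ≈ 0.402
The largest is 0.402, so supplier lot change is most probable.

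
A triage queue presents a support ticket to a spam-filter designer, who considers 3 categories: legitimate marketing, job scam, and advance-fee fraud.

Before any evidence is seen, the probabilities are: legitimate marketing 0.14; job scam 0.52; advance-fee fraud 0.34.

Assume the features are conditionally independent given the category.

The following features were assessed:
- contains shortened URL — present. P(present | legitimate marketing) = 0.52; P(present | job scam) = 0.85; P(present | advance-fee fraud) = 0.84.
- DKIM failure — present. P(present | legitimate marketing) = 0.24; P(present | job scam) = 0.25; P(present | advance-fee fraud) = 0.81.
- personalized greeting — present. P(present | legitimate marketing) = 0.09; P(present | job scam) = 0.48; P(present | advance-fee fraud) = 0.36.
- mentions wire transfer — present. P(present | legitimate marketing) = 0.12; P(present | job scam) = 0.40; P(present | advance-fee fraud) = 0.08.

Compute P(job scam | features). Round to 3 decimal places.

0.756

Multiply each prior by the joint likelihood of the feature pattern:
  legitimate marketing: 0.14 × 0.52 × 0.24 × 0.09 × 0.12 = 0.0001887
  job scam: 0.52 × 0.85 × 0.25 × 0.48 × 0.40 = 0.021216
  advance-fee fraud: 0.34 × 0.84 × 0.81 × 0.36 × 0.08 = 0.0066625
Marginal likelihood of the evidence = 0.028067.
P(job scam | evidence) = 0.021216 / 0.028067 ≈ 0.756.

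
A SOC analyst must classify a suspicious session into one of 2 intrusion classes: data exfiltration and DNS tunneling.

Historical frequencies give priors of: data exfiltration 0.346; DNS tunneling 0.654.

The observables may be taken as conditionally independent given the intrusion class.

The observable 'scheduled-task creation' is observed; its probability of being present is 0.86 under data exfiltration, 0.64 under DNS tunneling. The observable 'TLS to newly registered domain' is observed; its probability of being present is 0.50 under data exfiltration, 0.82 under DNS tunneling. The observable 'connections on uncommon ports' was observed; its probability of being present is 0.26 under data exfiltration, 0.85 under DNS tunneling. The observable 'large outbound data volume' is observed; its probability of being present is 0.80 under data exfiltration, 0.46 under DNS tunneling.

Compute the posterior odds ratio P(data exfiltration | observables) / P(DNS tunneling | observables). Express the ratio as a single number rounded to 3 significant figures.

Posterior odds equal prior odds times the likelihood ratio; only the two competing hypotheses matter.
  data exfiltration: 0.346 × 0.86 × 0.50 × 0.26 × 0.80 = 0.030946
  DNS tunneling: 0.654 × 0.64 × 0.82 × 0.85 × 0.46 = 0.1342
Posterior odds = 0.030946 / 0.1342 ≈ 0.231.

0.231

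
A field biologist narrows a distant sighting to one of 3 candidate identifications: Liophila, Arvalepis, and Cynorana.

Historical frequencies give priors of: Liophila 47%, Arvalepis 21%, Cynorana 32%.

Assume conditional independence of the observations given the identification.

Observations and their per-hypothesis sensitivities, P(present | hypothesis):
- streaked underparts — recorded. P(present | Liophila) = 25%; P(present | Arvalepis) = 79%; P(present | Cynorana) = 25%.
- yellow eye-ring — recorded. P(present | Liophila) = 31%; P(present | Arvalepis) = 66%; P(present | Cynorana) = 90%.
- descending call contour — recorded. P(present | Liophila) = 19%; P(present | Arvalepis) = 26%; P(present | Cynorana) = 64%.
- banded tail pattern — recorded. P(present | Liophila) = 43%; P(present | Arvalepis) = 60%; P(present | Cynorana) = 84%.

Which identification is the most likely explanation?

Cynorana

By Bayes' rule with conditional independence, the unnormalized weight for each hypothesis is prior × ∏ likelihoods:
  Liophila: 0.47 × 0.25 × 0.31 × 0.19 × 0.43 = 0.0029759
  Arvalepis: 0.21 × 0.79 × 0.66 × 0.26 × 0.60 = 0.017081
  Cynorana: 0.32 × 0.25 × 0.90 × 0.64 × 0.84 = 0.038707
Normalizing constant Z = 0.0029759 + 0.017081 + 0.038707 = 0.058764.
P(Liophila | evidence) ≈ 0.0029759 / 0.058764 ≈ 0.051
P(Arvalepis | evidence) ≈ 0.017081 / 0.058764 ≈ 0.291
P(Cynorana | evidence) ≈ 0.038707 / 0.058764 ≈ 0.659
The largest is 0.659, so Cynorana is most probable.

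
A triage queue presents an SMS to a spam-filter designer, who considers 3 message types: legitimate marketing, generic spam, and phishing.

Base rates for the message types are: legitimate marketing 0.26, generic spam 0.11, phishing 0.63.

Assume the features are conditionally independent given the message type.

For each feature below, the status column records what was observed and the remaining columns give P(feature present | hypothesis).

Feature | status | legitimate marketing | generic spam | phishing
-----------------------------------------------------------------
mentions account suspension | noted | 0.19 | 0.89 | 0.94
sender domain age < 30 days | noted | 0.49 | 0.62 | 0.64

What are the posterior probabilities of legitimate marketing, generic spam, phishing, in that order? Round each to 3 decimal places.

0.052, 0.131, 0.817

Multiply each prior by the joint likelihood of the feature pattern:
  legitimate marketing: 0.26 × 0.19 × 0.49 = 0.024206
  generic spam: 0.11 × 0.89 × 0.62 = 0.060698
  phishing: 0.63 × 0.94 × 0.64 = 0.37901
Marginal likelihood of the evidence = 0.46391.
P(legitimate marketing | evidence) = 0.024206 / 0.46391 ≈ 0.052
P(generic spam | evidence) = 0.060698 / 0.46391 ≈ 0.131
P(phishing | evidence) = 0.37901 / 0.46391 ≈ 0.817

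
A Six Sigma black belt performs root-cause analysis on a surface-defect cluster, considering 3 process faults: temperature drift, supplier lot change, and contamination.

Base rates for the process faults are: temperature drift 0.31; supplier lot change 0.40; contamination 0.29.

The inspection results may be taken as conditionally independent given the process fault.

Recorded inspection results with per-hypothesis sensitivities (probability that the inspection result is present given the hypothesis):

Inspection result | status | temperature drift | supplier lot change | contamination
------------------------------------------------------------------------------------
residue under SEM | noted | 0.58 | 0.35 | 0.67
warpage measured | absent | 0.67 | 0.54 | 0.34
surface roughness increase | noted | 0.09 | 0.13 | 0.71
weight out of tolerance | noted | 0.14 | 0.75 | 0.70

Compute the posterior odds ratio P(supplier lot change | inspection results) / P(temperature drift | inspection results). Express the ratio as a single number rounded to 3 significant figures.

8.40

Posterior odds equal prior odds times the likelihood ratio; only the two competing hypotheses matter (using 1 − P(present | H) for each absent inspection result).
  supplier lot change: 0.40 × 0.35 × (1 − 0.54) × 0.13 × 0.75 = 0.006279
  temperature drift: 0.31 × 0.58 × (1 − 0.67) × 0.09 × 0.14 = 0.00074761
Odds(supplier lot change : temperature drift) = 0.006279 / 0.00074761 ≈ 8.40.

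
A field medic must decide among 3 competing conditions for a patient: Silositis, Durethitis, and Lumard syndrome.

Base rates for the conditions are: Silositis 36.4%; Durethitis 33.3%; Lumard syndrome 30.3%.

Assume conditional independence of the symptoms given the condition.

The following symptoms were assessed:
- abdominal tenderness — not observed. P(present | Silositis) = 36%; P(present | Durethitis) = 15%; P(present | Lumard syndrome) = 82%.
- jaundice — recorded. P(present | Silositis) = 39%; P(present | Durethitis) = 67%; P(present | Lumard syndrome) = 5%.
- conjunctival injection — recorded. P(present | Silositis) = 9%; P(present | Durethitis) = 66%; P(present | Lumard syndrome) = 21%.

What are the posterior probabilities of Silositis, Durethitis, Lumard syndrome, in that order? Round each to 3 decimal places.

0.061, 0.935, 0.004

For each hypothesis, the unnormalized posterior weight is prior × product of the symptom likelihoods (using 1 − P(present | H) for each absent symptom):
  Silositis: 0.364 × (1 − 0.36) × 0.39 × 0.09 = 0.0081769
  Durethitis: 0.333 × (1 − 0.15) × 0.67 × 0.66 = 0.12516
  Lumard syndrome: 0.303 × (1 − 0.82) × 0.05 × 0.21 = 0.00057267
Normalizing constant Z = 0.0081769 + 0.12516 + 0.00057267 = 0.13391.
P(Silositis | evidence) = 0.0081769 / 0.13391 ≈ 0.061
P(Durethitis | evidence) = 0.12516 / 0.13391 ≈ 0.935
P(Lumard syndrome | evidence) = 0.00057267 / 0.13391 ≈ 0.004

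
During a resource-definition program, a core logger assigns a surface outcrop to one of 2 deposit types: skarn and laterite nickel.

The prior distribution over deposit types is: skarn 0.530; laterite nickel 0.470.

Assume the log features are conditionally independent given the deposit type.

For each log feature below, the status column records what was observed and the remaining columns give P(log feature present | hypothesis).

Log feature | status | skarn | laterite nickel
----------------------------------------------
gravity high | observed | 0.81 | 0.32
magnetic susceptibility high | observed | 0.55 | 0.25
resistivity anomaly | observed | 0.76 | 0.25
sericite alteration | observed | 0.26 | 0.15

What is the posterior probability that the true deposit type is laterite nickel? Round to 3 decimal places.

By Bayes' rule with conditional independence, the unnormalized weight for each hypothesis is prior × ∏ likelihoods:
  skarn: 0.530 × 0.81 × 0.55 × 0.76 × 0.26 = 0.046656
  laterite nickel: 0.470 × 0.32 × 0.25 × 0.25 × 0.15 = 0.00141
Marginal likelihood of the evidence = 0.048066.
P(laterite nickel | evidence) = 0.00141 / 0.048066 ≈ 0.029.

0.029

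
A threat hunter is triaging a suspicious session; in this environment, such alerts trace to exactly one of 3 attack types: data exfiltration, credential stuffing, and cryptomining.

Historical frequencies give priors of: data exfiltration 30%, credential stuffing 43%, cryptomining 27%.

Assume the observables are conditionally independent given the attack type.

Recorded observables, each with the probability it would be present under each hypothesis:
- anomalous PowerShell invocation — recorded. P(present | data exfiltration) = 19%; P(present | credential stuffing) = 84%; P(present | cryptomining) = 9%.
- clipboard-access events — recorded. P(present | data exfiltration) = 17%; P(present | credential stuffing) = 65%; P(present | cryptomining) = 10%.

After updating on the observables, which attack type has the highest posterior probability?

For each hypothesis, the unnormalized posterior weight is prior × product of the observable likelihoods:
  data exfiltration: 0.30 × 0.19 × 0.17 = 0.00969
  credential stuffing: 0.43 × 0.84 × 0.65 = 0.23478
  cryptomining: 0.27 × 0.09 × 0.10 = 0.00243
Normalizing constant Z = 0.00969 + 0.23478 + 0.00243 = 0.2469.
P(data exfiltration | evidence) ≈ 0.00969 / 0.2469 ≈ 0.039
P(credential stuffing | evidence) ≈ 0.23478 / 0.2469 ≈ 0.951
P(cryptomining | evidence) ≈ 0.00243 / 0.2469 ≈ 0.010
The largest is 0.951, so credential stuffing is most probable.

credential stuffing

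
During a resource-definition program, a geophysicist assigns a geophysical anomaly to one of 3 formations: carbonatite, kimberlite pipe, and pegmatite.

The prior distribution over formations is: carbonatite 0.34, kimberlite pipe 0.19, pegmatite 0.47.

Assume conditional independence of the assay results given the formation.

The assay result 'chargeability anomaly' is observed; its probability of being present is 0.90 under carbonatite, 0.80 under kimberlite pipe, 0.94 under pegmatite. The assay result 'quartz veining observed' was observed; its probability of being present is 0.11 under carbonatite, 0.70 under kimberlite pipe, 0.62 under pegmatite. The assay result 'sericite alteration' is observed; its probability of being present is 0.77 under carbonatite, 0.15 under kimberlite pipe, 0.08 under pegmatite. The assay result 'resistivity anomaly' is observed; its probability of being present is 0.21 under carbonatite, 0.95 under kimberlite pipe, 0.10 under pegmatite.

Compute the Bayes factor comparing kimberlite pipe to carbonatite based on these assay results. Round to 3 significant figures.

4.98

Take the product of per-assay result likelihoods under each hypothesis, then divide.
  kimberlite pipe: 0.80 × 0.70 × 0.15 × 0.95 = 0.0798
  carbonatite: 0.90 × 0.11 × 0.77 × 0.21 = 0.016008
Bayes factor = 0.0798 / 0.016008 ≈ 4.98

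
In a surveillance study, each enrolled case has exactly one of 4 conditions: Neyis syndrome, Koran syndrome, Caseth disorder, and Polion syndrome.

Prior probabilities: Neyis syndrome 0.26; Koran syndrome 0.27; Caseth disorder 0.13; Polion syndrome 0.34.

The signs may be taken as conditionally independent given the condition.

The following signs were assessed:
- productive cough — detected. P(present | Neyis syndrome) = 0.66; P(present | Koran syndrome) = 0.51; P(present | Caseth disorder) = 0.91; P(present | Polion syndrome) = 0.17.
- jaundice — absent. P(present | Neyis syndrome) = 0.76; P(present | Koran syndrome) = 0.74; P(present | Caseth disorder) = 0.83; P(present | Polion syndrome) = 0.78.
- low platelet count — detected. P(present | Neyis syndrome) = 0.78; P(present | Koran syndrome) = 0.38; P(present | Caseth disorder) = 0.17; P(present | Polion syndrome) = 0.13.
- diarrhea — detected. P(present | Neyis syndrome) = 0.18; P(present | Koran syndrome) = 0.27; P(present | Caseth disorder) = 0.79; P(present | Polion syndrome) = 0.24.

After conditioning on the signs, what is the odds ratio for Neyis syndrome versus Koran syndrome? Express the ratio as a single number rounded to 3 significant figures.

1.57

Unnormalized posterior weight (prior times the sign likelihoods) for each of the two hypotheses (using 1 − P(present | H) for each absent sign):
  Neyis syndrome: 0.26 × 0.66 × (1 − 0.76) × 0.78 × 0.18 = 0.0057822
  Koran syndrome: 0.27 × 0.51 × (1 − 0.74) × 0.38 × 0.27 = 0.0036733
Posterior odds = 0.0057822 / 0.0036733 ≈ 1.57.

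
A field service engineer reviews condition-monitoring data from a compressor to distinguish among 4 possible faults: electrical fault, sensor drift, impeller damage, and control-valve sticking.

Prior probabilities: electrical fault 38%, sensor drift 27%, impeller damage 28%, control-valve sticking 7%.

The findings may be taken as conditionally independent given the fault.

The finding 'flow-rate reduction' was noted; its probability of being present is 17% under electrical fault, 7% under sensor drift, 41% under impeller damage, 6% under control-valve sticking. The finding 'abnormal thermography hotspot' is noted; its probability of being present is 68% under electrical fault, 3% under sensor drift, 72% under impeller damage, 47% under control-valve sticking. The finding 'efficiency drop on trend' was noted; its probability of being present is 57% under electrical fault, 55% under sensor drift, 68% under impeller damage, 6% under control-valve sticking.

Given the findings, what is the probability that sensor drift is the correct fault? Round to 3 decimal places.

0.004

For each hypothesis, the unnormalized posterior weight is prior × product of the finding likelihoods:
  electrical fault: 0.38 × 0.17 × 0.68 × 0.57 = 0.025039
  sensor drift: 0.27 × 0.07 × 0.03 × 0.55 = 0.00031185
  impeller damage: 0.28 × 0.41 × 0.72 × 0.68 = 0.056206
  control-valve sticking: 0.07 × 0.06 × 0.47 × 0.06 = 0.00011844
The unnormalized weights sum to 0.081675.
P(sensor drift | evidence) = 0.00031185 / 0.081675 ≈ 0.004.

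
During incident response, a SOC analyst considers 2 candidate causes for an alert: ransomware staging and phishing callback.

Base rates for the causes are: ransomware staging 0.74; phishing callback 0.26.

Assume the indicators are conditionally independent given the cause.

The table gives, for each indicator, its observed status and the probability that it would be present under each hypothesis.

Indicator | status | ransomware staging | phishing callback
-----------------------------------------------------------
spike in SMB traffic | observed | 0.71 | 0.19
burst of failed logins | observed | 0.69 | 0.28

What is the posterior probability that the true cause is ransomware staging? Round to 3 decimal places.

Multiply each prior by the joint likelihood of the indicator pattern:
  ransomware staging: 0.74 × 0.71 × 0.69 = 0.36253
  phishing callback: 0.26 × 0.19 × 0.28 = 0.013832
The unnormalized weights sum to 0.37636.
P(ransomware staging | evidence) = 0.36253 / 0.37636 ≈ 0.963.

0.963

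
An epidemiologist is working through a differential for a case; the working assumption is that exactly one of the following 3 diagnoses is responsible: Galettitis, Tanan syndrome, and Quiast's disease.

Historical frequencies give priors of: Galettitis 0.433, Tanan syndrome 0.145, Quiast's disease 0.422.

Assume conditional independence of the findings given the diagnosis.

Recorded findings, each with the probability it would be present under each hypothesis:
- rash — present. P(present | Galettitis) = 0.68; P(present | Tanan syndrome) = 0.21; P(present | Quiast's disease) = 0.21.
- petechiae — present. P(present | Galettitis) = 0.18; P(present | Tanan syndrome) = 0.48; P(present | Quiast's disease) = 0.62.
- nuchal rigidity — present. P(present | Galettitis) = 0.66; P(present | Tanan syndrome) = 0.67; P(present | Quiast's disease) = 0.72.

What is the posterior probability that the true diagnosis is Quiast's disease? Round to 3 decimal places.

Multiply each prior by the joint likelihood of the evidence pattern:
  Galettitis: 0.433 × 0.68 × 0.18 × 0.66 = 0.034979
  Tanan syndrome: 0.145 × 0.21 × 0.48 × 0.67 = 0.0097927
  Quiast's disease: 0.422 × 0.21 × 0.62 × 0.72 = 0.03956
The unnormalized weights sum to 0.084332.
P(Quiast's disease | evidence) = 0.03956 / 0.084332 ≈ 0.469.

0.469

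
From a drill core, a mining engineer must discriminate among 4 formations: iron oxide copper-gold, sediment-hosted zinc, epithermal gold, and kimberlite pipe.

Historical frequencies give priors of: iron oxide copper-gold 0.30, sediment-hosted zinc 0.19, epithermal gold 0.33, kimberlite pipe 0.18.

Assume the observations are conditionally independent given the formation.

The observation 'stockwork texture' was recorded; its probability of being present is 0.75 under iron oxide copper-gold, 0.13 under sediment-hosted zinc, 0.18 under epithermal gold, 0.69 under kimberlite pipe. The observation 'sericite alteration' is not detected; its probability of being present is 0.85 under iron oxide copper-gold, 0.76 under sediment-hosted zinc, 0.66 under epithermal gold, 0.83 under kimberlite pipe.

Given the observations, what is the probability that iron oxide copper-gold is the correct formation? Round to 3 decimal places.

0.417

Multiply each prior by the joint likelihood of the evidence pattern (using 1 − P(present | H) for each absent observation):
  iron oxide copper-gold: 0.30 × 0.75 × (1 − 0.85) = 0.03375
  sediment-hosted zinc: 0.19 × 0.13 × (1 − 0.76) = 0.005928
  epithermal gold: 0.33 × 0.18 × (1 − 0.66) = 0.020196
  kimberlite pipe: 0.18 × 0.69 × (1 − 0.83) = 0.021114
Normalizing constant Z = 0.03375 + 0.005928 + 0.020196 + 0.021114 = 0.080988.
P(iron oxide copper-gold | evidence) = 0.03375 / 0.080988 ≈ 0.417.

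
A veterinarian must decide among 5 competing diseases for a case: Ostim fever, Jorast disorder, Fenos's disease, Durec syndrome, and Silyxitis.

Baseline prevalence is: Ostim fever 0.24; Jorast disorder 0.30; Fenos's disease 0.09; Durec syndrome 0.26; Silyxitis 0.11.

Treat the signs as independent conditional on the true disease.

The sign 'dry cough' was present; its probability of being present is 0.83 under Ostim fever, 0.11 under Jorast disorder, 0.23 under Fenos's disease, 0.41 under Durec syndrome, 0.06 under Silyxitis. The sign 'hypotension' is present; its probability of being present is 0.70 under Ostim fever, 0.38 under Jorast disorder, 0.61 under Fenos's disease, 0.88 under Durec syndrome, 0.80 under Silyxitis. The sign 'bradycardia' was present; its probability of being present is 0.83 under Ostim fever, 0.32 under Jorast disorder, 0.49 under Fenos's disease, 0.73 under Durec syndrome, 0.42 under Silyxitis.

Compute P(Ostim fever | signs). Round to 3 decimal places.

By Bayes' rule with conditional independence, the unnormalized weight for each hypothesis is prior × ∏ likelihoods:
  Ostim fever: 0.24 × 0.83 × 0.70 × 0.83 = 0.11574
  Jorast disorder: 0.30 × 0.11 × 0.38 × 0.32 = 0.0040128
  Fenos's disease: 0.09 × 0.23 × 0.61 × 0.49 = 0.0061872
  Durec syndrome: 0.26 × 0.41 × 0.88 × 0.73 = 0.06848
  Silyxitis: 0.11 × 0.06 × 0.80 × 0.42 = 0.0022176
Marginal likelihood of the evidence = 0.19663.
P(Ostim fever | evidence) = 0.11574 / 0.19663 ≈ 0.589.

0.589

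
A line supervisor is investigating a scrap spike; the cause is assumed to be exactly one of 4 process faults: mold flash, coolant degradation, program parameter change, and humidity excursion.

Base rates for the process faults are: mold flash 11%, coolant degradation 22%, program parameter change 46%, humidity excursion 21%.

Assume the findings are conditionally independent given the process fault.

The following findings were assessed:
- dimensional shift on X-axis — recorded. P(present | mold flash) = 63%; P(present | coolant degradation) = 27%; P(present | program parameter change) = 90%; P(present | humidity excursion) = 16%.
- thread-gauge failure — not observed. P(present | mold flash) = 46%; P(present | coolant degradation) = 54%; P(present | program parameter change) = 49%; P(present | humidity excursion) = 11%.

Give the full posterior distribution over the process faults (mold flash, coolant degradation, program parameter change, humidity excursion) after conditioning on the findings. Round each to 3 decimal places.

For each hypothesis, the unnormalized posterior weight is prior × product of the finding likelihoods (using 1 − P(present | H) for each absent finding):
  mold flash: 0.11 × 0.63 × (1 − 0.46) = 0.037422
  coolant degradation: 0.22 × 0.27 × (1 − 0.54) = 0.027324
  program parameter change: 0.46 × 0.90 × (1 − 0.49) = 0.21114
  humidity excursion: 0.21 × 0.16 × (1 − 0.11) = 0.029904
Marginal likelihood of the evidence = 0.30579.
P(mold flash | evidence) = 0.037422 / 0.30579 ≈ 0.122
P(coolant degradation | evidence) = 0.027324 / 0.30579 ≈ 0.089
P(program parameter change | evidence) = 0.21114 / 0.30579 ≈ 0.690
P(humidity excursion | evidence) = 0.029904 / 0.30579 ≈ 0.098

0.122, 0.089, 0.690, 0.098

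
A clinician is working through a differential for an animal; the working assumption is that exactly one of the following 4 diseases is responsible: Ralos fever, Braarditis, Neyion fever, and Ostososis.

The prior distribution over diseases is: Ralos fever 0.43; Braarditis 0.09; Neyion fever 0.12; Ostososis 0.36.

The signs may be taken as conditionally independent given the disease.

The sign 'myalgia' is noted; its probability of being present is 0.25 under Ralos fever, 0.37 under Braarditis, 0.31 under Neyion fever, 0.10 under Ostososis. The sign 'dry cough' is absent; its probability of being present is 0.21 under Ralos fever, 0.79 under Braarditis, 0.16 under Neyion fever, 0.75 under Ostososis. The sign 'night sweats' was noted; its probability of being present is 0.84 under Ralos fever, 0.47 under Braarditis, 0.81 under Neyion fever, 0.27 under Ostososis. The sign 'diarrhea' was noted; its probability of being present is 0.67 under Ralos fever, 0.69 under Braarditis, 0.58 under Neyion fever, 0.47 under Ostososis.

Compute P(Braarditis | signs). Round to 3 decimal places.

0.034

Multiply each prior by the joint likelihood of the sign pattern (using 1 − P(present | H) for each absent sign):
  Ralos fever: 0.43 × 0.25 × (1 − 0.21) × 0.84 × 0.67 = 0.047796
  Braarditis: 0.09 × 0.37 × (1 − 0.79) × 0.47 × 0.69 = 0.0022678
  Neyion fever: 0.12 × 0.31 × (1 − 0.16) × 0.81 × 0.58 = 0.01468
  Ostososis: 0.36 × 0.10 × (1 − 0.75) × 0.27 × 0.47 = 0.0011421
Normalizing constant Z = 0.047796 + 0.0022678 + 0.01468 + 0.0011421 = 0.065886.
P(Braarditis | evidence) = 0.0022678 / 0.065886 ≈ 0.034.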